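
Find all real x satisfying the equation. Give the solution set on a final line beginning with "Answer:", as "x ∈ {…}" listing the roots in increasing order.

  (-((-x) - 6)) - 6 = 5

Step 1. [(-((-x) - 6)) - 6 = 5] add 6: x sits inside (… - 6). So sub: -((-x) - 6) = 11.
Step 2. [-((-x) - 6) = 11] flip signs both sides, so neg: (-x) - 6 = -11.
Step 3. [(-x) - 6 = -11] -6 is outermost — add 6 both sides ⇒ sub: -x = -5.
Step 4. [-x = -5] LHS negated; negate both sides ⇒ neg: x = 5.

Answer: x ∈ {5}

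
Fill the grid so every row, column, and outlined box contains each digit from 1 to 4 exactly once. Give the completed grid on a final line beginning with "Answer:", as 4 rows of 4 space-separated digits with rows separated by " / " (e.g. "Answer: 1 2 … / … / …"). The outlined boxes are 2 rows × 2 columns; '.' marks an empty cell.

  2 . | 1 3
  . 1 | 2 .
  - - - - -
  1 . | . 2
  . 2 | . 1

Step 1. [r3c2∈{3,4}] in col 2, 3 fits only at r3c2, so r3c2=3.
Step 2. [r4c1∈{4}] only 4 remains possible at r4c1 ⇒ r4c1=4.
Step 3. [r2c4∈{4}] only 4 remains possible at r2c4, so r2c4=4.
Step 4. [r3c3∈{4}] only 4 remains possible at r3c3, so r3c3=4.
Step 5. [r2c1∈{3}] nothing but 3 survives at r2c1. So r2c1=3.
Step 6. [r1c2∈{4}] nothing but 4 survives at r1c2. So r1c2=4.
Step 7. [r4c3∈{3}] r4c3 has the single candidate 3. So r4c3=3.

Answer: 2 4 1 3 / 3 1 2 4 / 1 3 4 2 / 4 2 3 1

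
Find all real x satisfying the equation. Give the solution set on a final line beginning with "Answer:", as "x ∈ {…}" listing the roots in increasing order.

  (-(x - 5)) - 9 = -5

Step 1. [(-(x - 5)) - 9 = -5] the outer -9 inverts by adding 9, so sub: -(x - 5) = 4.
Step 2. [-(x - 5) = 4] flip signs both sides ⇒ neg: x - 5 = -4.
Step 3. [x - 5 = -4] peel the -5: add 5 from each side. So sub: x = 1.

Answer: x ∈ {1}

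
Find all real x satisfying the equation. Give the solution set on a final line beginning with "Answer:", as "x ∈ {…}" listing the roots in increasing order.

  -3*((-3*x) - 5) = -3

Step 1. [-3*((-3*x) - 5) = -3] divide by the outer -3 ⇒ div: (-3*x) - 5 = 1.
Step 2. [(-3*x) - 5 = 1] peel the -5: add 5 from each side, so sub: -3*x = 6.
Step 3. [-3*x = 6] divide by the outer -3, so div: x = -2.

Answer: x ∈ {-2}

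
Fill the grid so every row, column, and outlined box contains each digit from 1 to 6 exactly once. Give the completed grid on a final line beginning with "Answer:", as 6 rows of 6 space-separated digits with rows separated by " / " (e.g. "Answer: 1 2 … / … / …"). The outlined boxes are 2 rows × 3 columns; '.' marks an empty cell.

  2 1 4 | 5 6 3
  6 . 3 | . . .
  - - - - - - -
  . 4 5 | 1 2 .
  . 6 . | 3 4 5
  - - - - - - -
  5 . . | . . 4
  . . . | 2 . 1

Step 1. [r5c3∈{1,2,6}] r5c3 is the only open cell in row 5 admitting 1, so r5c3=1.
Step 2. [r6c2∈{3}] r6c2 is down to just 3, so r6c2=3.
Step 3. [r4c1∈{1}] r4c1 has the single candidate 1. So r4c1=1.
Step 4. [r5c2∈{2}] r5c2 has the single candidate 2, so r5c2=2.
Step 5. [r2c4∈{4}] r2c4 is down to just 4 ⇒ r2c4=4.
Step 6. [r2c6∈{2}] r2c6 is down to just 2. So r2c6=2.
Step 7. [r4c3∈{2}] only 2 remains possible at r4c3. So r4c3=2.
Step 8. [r5c4∈{6}] only 6 remains possible at r5c4 ⇒ r5c4=6.
Step 9. [r2c2∈{5}] r2c2's peers cover all but 5, so r2c2=5.
Step 10. [r6c3∈{6}] r6c3 is down to just 6 ⇒ r6c3=6.
Step 11. [r3c1∈{3}] r3c1 has the single candidate 3, so r3c1=3.
Step 12. [r2c5∈{1}] only 1 remains possible at r2c5 ⇒ r2c5=1.
Step 13. [r3c6∈{6}] r3c6's peers cover all but 6. So r3c6=6.
Step 14. [r5c5∈{3}] r5c5's peers cover all but 3, so r5c5=3.
Step 15. [r6c1∈{4}] r6c1's peers cover all but 4 ⇒ r6c1=4.
Step 16. [r6c5∈{5}] r6c5 is down to just 5, so r6c5=5.

Answer: 2 1 4 5 6 3 / 6 5 3 4 1 2 / 3 4 5 1 2 6 / 1 6 2 3 4 5 / 5 2 1 6 3 4 / 4 3 6 2 5 1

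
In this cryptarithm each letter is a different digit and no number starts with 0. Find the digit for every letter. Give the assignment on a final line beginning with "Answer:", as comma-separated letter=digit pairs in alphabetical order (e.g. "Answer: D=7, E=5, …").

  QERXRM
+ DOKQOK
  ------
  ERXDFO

Step 1. [col 1: M + K ≡ O (mod 10)] several values work for K in column 1 (M + K ≡ O (mod 10), carry-in 0); try K=7 ⇒ K=7.
Step 2. [col 1: M + K ≡ O (mod 10)] several values work for O in column 1 (M + K ≡ O (mod 10), carry-in 0); try O=1 ⇒ O=1.
Step 3. [col 1: M + K ≡ O (mod 10)] in column 1 we have M+K≡O with carry-in 0; given K=7, O=1 and digits 1,7 already taken and all letters distinct, that pins M to 4, so M=4.
Step 4. [col 2: R + O ≡ F (mod 10)] F=2 is one option consistent with column 2 (R + O ≡ F (mod 10), carry-in 1) — take it ⇒ F=2.
Step 5. [col 2: R + O ≡ F (mod 10)] from column 2 (O=1, F=2, carry-in 1, digits 1,2,4,7 already taken and all letters distinct): R must equal 0 ⇒ R=0.
Step 6. [col 3: X + Q ≡ D (mod 10)] column 3 (X + Q ≡ D (mod 10), carry-in 0) doesn't pin X yet; pick X=8 and continue ⇒ X=8.
Step 7. [col 3: X + Q ≡ D (mod 10)] column 3: given X=8, carry-in 0, and digits 0,1,2,4,7,8 already taken and all letters distinct, X+Q≡D (mod 10) forces Q=5 ⇒ Q=5.
Step 8. [col 3: X + Q ≡ D (mod 10)] in column 3 we have X+Q≡D with carry-in 0; given X=8, Q=5 and digits 0,1,2,4,5,7,8 already taken and all letters distinct, that pins D to 3 ⇒ D=3.
Step 9. [col 5: E + O ≡ R (mod 10)] column 5: given O=1, R=0, carry-in 0, and digits 0,1,2,3,4,5,7,8 already taken and all letters distinct, E+O≡R (mod 10) forces E=9. So E=9.

Answer: D=3, E=9, F=2, K=7, M=4, O=1, Q=5, R=0, X=8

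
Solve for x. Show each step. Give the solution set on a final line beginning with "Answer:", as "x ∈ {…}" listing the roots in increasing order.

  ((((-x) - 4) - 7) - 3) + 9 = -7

Step 1. [((((-x) - 4) - 7) - 3) + 9 = -7] 9 comes off first (subtract 9), so sub: (((-x) - 4) - 7) - 3 = -16.
Step 2. [(((-x) - 4) - 7) - 3 = -16] the outer -3 inverts by adding 3. So sub: ((-x) - 4) - 7 = -13.
Step 3. [((-x) - 4) - 7 = -13] -7 is outermost — add 7 both sides, so sub: (-x) - 4 = -6.
Step 4. [(-x) - 4 = -6] add 4: x sits inside (… - 4) ⇒ sub: -x = -2.
Step 5. [-x = -2] flip signs both sides, so neg: x = 2.

Answer: x ∈ {2}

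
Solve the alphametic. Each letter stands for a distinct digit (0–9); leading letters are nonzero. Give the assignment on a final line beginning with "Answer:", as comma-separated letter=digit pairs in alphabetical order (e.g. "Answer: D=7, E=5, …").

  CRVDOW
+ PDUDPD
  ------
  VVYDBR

Step 1. [col 1: W + D ≡ R (mod 10)] no forcing yet in column 1 (carry-in 0); R=5 is free and consistent — try it, so R=5.
Step 2. [col 1: W + D ≡ R (mod 10)] several values work for D in column 1 (W + D ≡ R (mod 10), carry-in 0); try D=9, so D=9.
Step 3. [col 1: W + D ≡ R (mod 10)] column 1: given D=9, R=5, carry-in 0, and digits 5,9 already taken and all letters distinct, W+D≡R (mod 10) forces W=6. So W=6.
Step 4. [col 2: O + P ≡ B (mod 10)] no forcing yet in column 2 (carry-in 1); B=0 is free and consistent — try it, so B=0.
Step 5. [col 2: O + P ≡ B (mod 10)] no forcing yet in column 2 (carry-in 1); O=7 is free and consistent — try it. So O=7.
Step 6. [col 2: O + P ≡ B (mod 10)] column 2: given O=7, B=0, carry-in 1, and digits 0,5,6,7,9 already taken and all letters distinct, O+P≡B (mod 10) forces P=2 ⇒ P=2.
Step 7. [col 4: V + U ≡ Y (mod 10)] V=4 is one option consistent with column 4 (V + U ≡ Y (mod 10), carry-in 1) — take it, so V=4.
Step 8. [col 4: V + U ≡ Y (mod 10)] several values work for U in column 4 (V + U ≡ Y (mod 10), carry-in 1); try U=3. So U=3.
Step 9. [col 4: V + U ≡ Y (mod 10)] from column 4 (V=4, U=3, carry-in 1, digits 0,2,3,4,5,6,7,9 already taken and all letters distinct): Y must equal 8. So Y=8.
Step 10. [col 6: C + P ≡ V (mod 10)] from column 6 (P=2, V=4, carry-in 1, digits 0,2,3,4,5,6,7,8,9 already taken and all letters distinct): C must equal 1 ⇒ C=1.

Answer: B=0, C=1, D=9, O=7, P=2, R=5, U=3, V=4, W=6, Y=8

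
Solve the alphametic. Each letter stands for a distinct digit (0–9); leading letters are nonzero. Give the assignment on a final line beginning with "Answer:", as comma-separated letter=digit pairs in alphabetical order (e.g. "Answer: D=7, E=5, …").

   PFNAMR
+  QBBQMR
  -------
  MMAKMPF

Step 1. [M] M is the leading digit of a 7-digit sum of two 6-digit numbers; the final carry is exactly 1 ⇒ M=1.
Step 2. [col 1: R + R ≡ F (mod 10)] F=8 is one option consistent with column 1 (R + R ≡ F (mod 10), carry-in 0) — take it. So F=8.
Step 3. [col 1: R + R ≡ F (mod 10)] column 1 (R + R ≡ F (mod 10), carry-in 0) doesn't pin R yet; pick R=9 and continue. So R=9.
Step 4. [col 2: M + M ≡ P (mod 10)] from column 2 (M=1, carry-in 1, digits 1,8,9 already taken and all letters distinct): P must equal 3 ⇒ P=3.
Step 5. [col 3: A + Q ≡ M (mod 10)] no forcing yet in column 3 (carry-in 0); Q=7 is free and consistent — try it ⇒ Q=7.
Step 6. [col 3: A + Q ≡ M (mod 10)] in column 3 we have A+Q≡M with carry-in 0; given Q=7, M=1 and digits 1,3,7,8,9 already taken and all letters distinct, that pins A to 4, so A=4.
Step 7. [col 4: N + B ≡ K (mod 10)] several values work for N in column 4 (N + B ≡ K (mod 10), carry-in 1); try N=6. So N=6.
Step 8. [col 4: N + B ≡ K (mod 10)] from column 4 (N=6, carry-in 1, digits 1,3,4,6,7,8,9 already taken and all letters distinct): K must equal 2 ⇒ K=2.
Step 9. [col 4: N + B ≡ K (mod 10)] column 4: given N=6, K=2, carry-in 1, and digits 1,2,3,4,6,7,8,9 already taken and all letters distinct, N+B≡K (mod 10) forces B=5. So B=5.

Answer: A=4, B=5, F=8, K=2, M=1, N=6, P=3, Q=7, R=9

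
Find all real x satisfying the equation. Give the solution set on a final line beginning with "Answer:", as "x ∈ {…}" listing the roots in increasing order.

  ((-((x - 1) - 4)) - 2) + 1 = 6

Step 1. [((-((x - 1) - 4)) - 2) + 1 = 6] peel the +1: subtract 1 from each side ⇒ sub: (-((x - 1) - 4)) - 2 = 5.
Step 2. [(-((x - 1) - 4)) - 2 = 5] peel the -2: add 2 from each side, so sub: -((x - 1) - 4) = 7.
Step 3. [-((x - 1) - 4) = 7] leading − — multiply by −1 ⇒ neg: (x - 1) - 4 = -7.
Step 4. [(x - 1) - 4 = -7] add 4: x sits inside (… - 4), so sub: x - 1 = -3.
Step 5. [x - 1 = -3] -1 is outermost — add 1 both sides, so sub: x = -2.

Answer: x ∈ {-2}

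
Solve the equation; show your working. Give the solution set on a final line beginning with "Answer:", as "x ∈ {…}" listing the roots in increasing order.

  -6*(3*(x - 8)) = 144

Step 1. [-6*(3*(x - 8)) = 144] -6·(inner) — divide through by -6, so div: 3*(x - 8) = -24.
Step 2. [3*(x - 8) = -24] divide by the outer 3 ⇒ div: x - 8 = -8.
Step 3. [x - 8 = -8] peel the -8: add 8 from each side ⇒ sub: x = 0.

Answer: x ∈ {0}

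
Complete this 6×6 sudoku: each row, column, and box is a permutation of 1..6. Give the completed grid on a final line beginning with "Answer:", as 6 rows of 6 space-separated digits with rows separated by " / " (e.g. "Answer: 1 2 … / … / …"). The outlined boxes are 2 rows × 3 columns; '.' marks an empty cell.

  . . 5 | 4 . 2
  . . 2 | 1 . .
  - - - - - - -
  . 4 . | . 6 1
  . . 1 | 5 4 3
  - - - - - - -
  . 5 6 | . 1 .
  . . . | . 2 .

Step 1. [r2c6∈{5,6}] r2c6 is the only open cell in box 2 admitting 6, so r2c6=6.
Step 2. [r2c2∈{3}] r2c2 is down to just 3 ⇒ r2c2=3.
Step 3. [r5c1∈{2,3,4}] 2 has one home in row 5: r5c1 ⇒ r5c1=2.
Step 4. [r6c3∈{3,4}] r6c3 is the only open cell in col 3 admitting 4 ⇒ r6c3=4.
Step 5. [r6c1∈{1,3}] across box 5, 3 lands solely at r6c1. So r6c1=3.
Step 6. [r1c1∈{1,6}] 1 has one home in col 1: r1c1, so r1c1=1.
Step 7. [r4c1∈{6}] only 6 remains possible at r4c1, so r4c1=6.
Step 8. [r2c5∈{5}] r2c5 is down to just 5. So r2c5=5.
Step 9. [r3c4∈{2}] only 2 remains possible at r3c4, so r3c4=2.
Step 10. [r2c1∈{4}] r2c1 has the single candidate 4 ⇒ r2c1=4.
Step 11. [r5c6∈{4}] r5c6 has the single candidate 4, so r5c6=4.
Step 12. [r4c2∈{2}] nothing but 2 survives at r4c2, so r4c2=2.
Step 13. [r6c2∈{1}] nothing but 1 survives at r6c2, so r6c2=1.
Step 14. [r3c3∈{3}] r3c3's peers cover all but 3, so r3c3=3.
Step 15. [r6c6∈{5}] r6c6 has the single candidate 5. So r6c6=5.
Step 16. [r1c2∈{6}] only 6 remains possible at r1c2. So r1c2=6.
Step 17. [r6c4∈{6}] only 6 remains possible at r6c4, so r6c4=6.
Step 18. [r5c4∈{3}] r5c4's peers cover all but 3. So r5c4=3.
Step 19. [r1c5∈{3}] r1c5 is down to just 3, so r1c5=3.
Step 20. [r3c1∈{5}] r3c1's peers cover all but 5, so r3c1=5.

Answer: 1 6 5 4 3 2 / 4 3 2 1 5 6 / 5 4 3 2 6 1 / 6 2 1 5 4 3 / 2 5 6 3 1 4 / 3 1 4 6 2 5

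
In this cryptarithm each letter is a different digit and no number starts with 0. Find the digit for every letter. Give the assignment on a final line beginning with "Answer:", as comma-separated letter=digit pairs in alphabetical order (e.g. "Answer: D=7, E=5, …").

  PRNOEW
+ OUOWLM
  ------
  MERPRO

Step 1. [col 1: W + M ≡ O (mod 10)] no forcing yet in column 1 (carry-in 0); W=4 is free and consistent — try it, so W=4.
Step 2. [col 1: W + M ≡ O (mod 10)] several values work for O in column 1 (W + M ≡ O (mod 10), carry-in 0); try O=1 ⇒ O=1.
Step 3. [col 1: W + M ≡ O (mod 10)] in column 1 we have W+M≡O with carry-in 0; given W=4, O=1 and digits 1,4 already taken and all letters distinct, that pins M to 7, so M=7.
Step 4. [col 2: E + L ≡ R (mod 10)] several values work for R in column 2 (E + L ≡ R (mod 10), carry-in 1); try R=9, so R=9.
Step 5. [col 2: E + L ≡ R (mod 10)] E=2 is one option consistent with column 2 (E + L ≡ R (mod 10), carry-in 1) — take it ⇒ E=2.
Step 6. [col 2: E + L ≡ R (mod 10)] column 2 reads E+L+carry(1)=R with E=2, R=9; with digits 1,2,4,7,9 already taken and all letters distinct, the only value for L is 6 ⇒ L=6.
Step 7. [col 3: O + W ≡ P (mod 10)] column 3 reads O+W+carry(0)=P with O=1, W=4; with digits 1,2,4,6,7,9 already taken and all letters distinct, the only value for P is 5 ⇒ P=5.
Step 8. [col 4: N + O ≡ R (mod 10)] column 4: given O=1, R=9, carry-in 0, and digits 1,2,4,5,6,7,9 already taken and all letters distinct, N+O≡R (mod 10) forces N=8. So N=8.
Step 9. [col 5: R + U ≡ E (mod 10)] from column 5 (R=9, E=2, carry-in 0, digits 1,2,4,5,6,7,8,9 already taken and all letters distinct): U must equal 3. So U=3.

Answer: E=2, L=6, M=7, N=8, O=1, P=5, R=9, U=3, W=4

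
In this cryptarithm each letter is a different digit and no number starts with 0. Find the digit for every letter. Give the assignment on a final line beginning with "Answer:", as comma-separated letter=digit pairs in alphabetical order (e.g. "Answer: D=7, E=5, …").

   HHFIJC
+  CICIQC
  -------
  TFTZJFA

Step 1. [T] the sum has 7 digits but both addends have 6; that extra leading digit T is the final carry, namely 1 ⇒ T=1.
Step 2. [col 1: C + C ≡ A (mod 10)] several values work for A in column 1 (C + C ≡ A (mod 10), carry-in 0); try A=0 ⇒ A=0.
Step 3. [col 1: C + C ≡ A (mod 10)] column 1 reads C+C+carry(0)=A with A=0; with digits 0,1 already taken and all letters distinct, the only value for C is 5, so C=5.
Step 4. [col 2: J + Q ≡ F (mod 10)] F=4 is one option consistent with column 2 (J + Q ≡ F (mod 10), carry-in 1) — take it ⇒ F=4.
Step 5. [col 2: J + Q ≡ F (mod 10)] no forcing yet in column 2 (carry-in 1); Q=6 is free and consistent — try it ⇒ Q=6.
Step 6. [col 2: J + Q ≡ F (mod 10)] column 2: given Q=6, F=4, carry-in 1, and digits 0,1,4,5,6 already taken and all letters distinct, J+Q≡F (mod 10) forces J=7 ⇒ J=7.
Step 7. [col 3: I + I ≡ J (mod 10)] no forcing yet in column 3 (carry-in 1); I=3 is free and consistent — try it, so I=3.
Step 8. [col 4: F + C ≡ Z (mod 10)] in column 4 we have F+C≡Z with carry-in 0; given F=4, C=5 and digits 0,1,3,4,5,6,7 already taken and all letters distinct, that pins Z to 9. So Z=9.
Step 9. [col 5: H + I ≡ T (mod 10)] from column 5 (I=3, T=1, carry-in 0, digits 0,1,3,4,5,6,7,9 already taken and all letters distinct): H must equal 8, so H=8.

Answer: A=0, C=5, F=4, H=8, I=3, J=7, Q=6, T=1, Z=9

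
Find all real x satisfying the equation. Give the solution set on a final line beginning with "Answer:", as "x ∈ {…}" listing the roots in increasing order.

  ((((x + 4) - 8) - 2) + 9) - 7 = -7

Step 1. [((((x + 4) - 8) - 2) + 9) - 7 = -7] 7 comes off first (add 7), so sub: (((x + 4) - 8) - 2) + 9 = 0.
Step 2. [(((x + 4) - 8) - 2) + 9 = 0] +9 is outermost — subtract 9 both sides ⇒ sub: ((x + 4) - 8) - 2 = -9.
Step 3. [((x + 4) - 8) - 2 = -9] 2 comes off first (add 2) ⇒ sub: (x + 4) - 8 = -7.
Step 4. [(x + 4) - 8 = -7] 8 comes off first (add 8) ⇒ sub: x + 4 = 1.
Step 5. [x + 4 = 1] subtract 4: x sits inside (… + 4), so sub: x = -3.

Answer: x ∈ {-3}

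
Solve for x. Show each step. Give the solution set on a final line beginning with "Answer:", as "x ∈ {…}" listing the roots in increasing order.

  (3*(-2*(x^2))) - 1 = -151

Step 1. [(3*(-2*(x^2))) - 1 = -151] -1 is outermost — add 1 both sides, so sub: 3*(-2*(x^2)) = -150.
Step 2. [3*(-2*(x^2)) = -150] 3 out front; divide by 3, so div: -2*(x^2) = -50.
Step 3. [-2*(x^2) = -50] -2 out front; divide by -2 ⇒ div: x^2 = 25.
Step 4. [x^2 = 25] √ both sides: 25 ≥ 0 gives two branches. So sqrt: x = 5 or -5.

Answer: x ∈ {-5, 5}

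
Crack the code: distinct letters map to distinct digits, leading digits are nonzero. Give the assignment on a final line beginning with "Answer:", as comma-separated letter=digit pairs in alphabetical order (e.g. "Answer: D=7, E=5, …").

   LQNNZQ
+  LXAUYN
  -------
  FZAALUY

Step 1. [F] the sum has 7 digits but both addends have 6; that extra leading digit F is the final carry, namely 1 ⇒ F=1.
Step 2. [col 1: Q + N ≡ Y (mod 10)] several values work for Y in column 1 (Q + N ≡ Y (mod 10), carry-in 0); try Y=2. So Y=2.
Step 3. [col 1: Q + N ≡ Y (mod 10)] Q=3 is one option consistent with column 1 (Q + N ≡ Y (mod 10), carry-in 0) — take it ⇒ Q=3.
Step 4. [col 1: Q + N ≡ Y (mod 10)] in column 1 we have Q+N≡Y with carry-in 0; given Q=3, Y=2 and digits 1,2,3 already taken and all letters distinct, that pins N to 9. So N=9.
Step 5. [col 2: Z + Y ≡ U (mod 10)] column 2 (Z + Y ≡ U (mod 10), carry-in 1) doesn't pin U yet; pick U=8 and continue ⇒ U=8.
Step 6. [col 2: Z + Y ≡ U (mod 10)] in column 2 we have Z+Y≡U with carry-in 1; given Y=2, U=8 and digits 1,2,3,8,9 already taken and all letters distinct, that pins Z to 5. So Z=5.
Step 7. [col 3: N + U ≡ L (mod 10)] column 3: given N=9, U=8, carry-in 0, and digits 1,2,3,5,8,9 already taken and all letters distinct, N+U≡L (mod 10) forces L=7 ⇒ L=7.
Step 8. [col 4: N + A ≡ A (mod 10)] several values work for A in column 4 (N + A ≡ A (mod 10), carry-in 1); try A=0 ⇒ A=0.
Step 9. [col 5: Q + X ≡ A (mod 10)] from column 5 (Q=3, A=0, carry-in 1, digits 0,1,2,3,5,7,8,9 already taken and all letters distinct): X must equal 6. So X=6.

Answer: A=0, F=1, L=7, N=9, Q=3, U=8, X=6, Y=2, Z=5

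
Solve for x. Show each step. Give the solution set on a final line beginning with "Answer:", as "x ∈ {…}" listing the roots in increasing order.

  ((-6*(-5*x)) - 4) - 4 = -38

Step 1. [((-6*(-5*x)) - 4) - 4 = -38] add 4: x sits inside (… - 4) ⇒ sub: (-6*(-5*x)) - 4 = -34.
Step 2. [(-6*(-5*x)) - 4 = -34] add 4: x sits inside (… - 4). So sub: -6*(-5*x) = -30.
Step 3. [-6*(-5*x) = -30] -6·(inner) — divide through by -6 ⇒ div: -5*x = 5.
Step 4. [-5*x = 5] -5·(inner) — divide through by -5. So div: x = -1.

Answer: x ∈ {-1}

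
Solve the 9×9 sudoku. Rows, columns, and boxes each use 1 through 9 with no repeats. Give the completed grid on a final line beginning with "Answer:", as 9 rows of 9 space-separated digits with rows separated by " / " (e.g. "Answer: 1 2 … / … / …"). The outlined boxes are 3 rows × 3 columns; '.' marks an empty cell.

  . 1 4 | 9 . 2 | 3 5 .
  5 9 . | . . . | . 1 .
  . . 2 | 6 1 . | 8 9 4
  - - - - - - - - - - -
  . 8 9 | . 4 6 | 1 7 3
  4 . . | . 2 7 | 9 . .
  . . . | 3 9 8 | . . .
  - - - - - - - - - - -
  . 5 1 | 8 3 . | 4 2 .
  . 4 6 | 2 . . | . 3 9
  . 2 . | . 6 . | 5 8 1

Step 1. [r5c8∈{6}] only 6 remains possible at r5c8. So r5c8=6.
Step 2. [r1c1∈{6,7,8}] in box 1, 6 fits only at r1c1 ⇒ r1c1=6.
Step 3. [r8c7∈{7}] r8c7 is down to just 7. So r8c7=7.
Step 4. [r7c1∈{7,9}] 7 has one home in row 7: r7c1 ⇒ r7c1=7.
Step 5. [r3c1∈{3}] nothing but 3 survives at r3c1. So r3c1=3.
Step 6. [r6c7∈{2}] r6c7's peers cover all but 2, so r6c7=2.
Step 7. [r2c9∈{2,6,7}] across row 2, 2 lands solely at r2c9, so r2c9=2.
Step 8. [r9c4∈{4,7}] r9c4 is the only open cell in row 9 admitting 7, so r9c4=7.
Step 9. [r1c5∈{7,8}] row 1 places 8 nowhere but r1c5 ⇒ r1c5=8.
Step 10. [r9c6∈{4,9}] r9c6 is the only open cell in row 9 admitting 4. So r9c6=4.
Step 11. [r3c2∈{7}] only 7 remains possible at r3c2 ⇒ r3c2=7.
Step 12. [r6c9∈{5}] only 5 remains possible at r6c9. So r6c9=5.
Step 13. [r5c3∈{3,5}] across col 3, 5 lands solely at r5c3 ⇒ r5c3=5.
Step 14. [r8c5∈{5}] r8c5 has the single candidate 5, so r8c5=5.
Step 15. [r8c6∈{1}] r8c6 is down to just 1, so r8c6=1.
Step 16. [r6c2∈{6}] r6c2 has the single candidate 6. So r6c2=6.
Step 17. [r6c1∈{1}] r6c1 has the single candidate 1 ⇒ r6c1=1.
Step 18. [r5c2∈{3}] r5c2 has the single candidate 3, so r5c2=3.
Step 19. [r7c9∈{6}] nothing but 6 survives at r7c9. So r7c9=6.
Step 20. [r2c5∈{7}] only 7 remains possible at r2c5 ⇒ r2c5=7.
Step 21. [r2c6∈{3}] r2c6 is down to just 3 ⇒ r2c6=3.
Step 22. [r9c1∈{9}] r9c1's peers cover all but 9. So r9c1=9.
Step 23. [r3c6∈{5}] only 5 remains possible at r3c6. So r3c6=5.
Step 24. [r6c3∈{7}] r6c3 has the single candidate 7 ⇒ r6c3=7.
Step 25. [r8c1∈{8}] r8c1 has the single candidate 8, so r8c1=8.
Step 26. [r4c1∈{2}] r4c1's peers cover all but 2, so r4c1=2.
Step 27. [r9c3∈{3}] nothing but 3 survives at r9c3. So r9c3=3.
Step 28. [r5c9∈{8}] only 8 remains possible at r5c9, so r5c9=8.
Step 29. [r7c6∈{9}] r7c6's peers cover all but 9. So r7c6=9.
Step 30. [r1c9∈{7}] only 7 remains possible at r1c9 ⇒ r1c9=7.
Step 31. [r2c3∈{8}] r2c3 has the single candidate 8. So r2c3=8.
Step 32. [r2c7∈{6}] r2c7's peers cover all but 6 ⇒ r2c7=6.
Step 33. [r4c4∈{5}] r4c4 has the single candidate 5, so r4c4=5.
Step 34. [r5c4∈{1}] nothing but 1 survives at r5c4. So r5c4=1.
Step 35. [r2c4∈{4}] r2c4 has the single candidate 4. So r2c4=4.
Step 36. [r6c8∈{4}] r6c8 has the single candidate 4 ⇒ r6c8=4.

Answer: 6 1 4 9 8 2 3 5 7 / 5 9 8 4 7 3 6 1 2 / 3 7 2 6 1 5 8 9 4 / 2 8 9 5 4 6 1 7 3 / 4 3 5 1 2 7 9 6 8 / 1 6 7 3 9 8 2 4 5 / 7 5 1 8 3 9 4 2 6 / 8 4 6 2 5 1 7 3 9 / 9 2 3 7 6 4 5 8 1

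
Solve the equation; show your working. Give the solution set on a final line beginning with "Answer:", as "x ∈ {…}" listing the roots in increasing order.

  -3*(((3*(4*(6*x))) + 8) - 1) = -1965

Step 1. [-3*(((3*(4*(6*x))) + 8) - 1) = -1965] leading coefficient -3: divide by -3. So div: ((3*(4*(6*x))) + 8) - 1 = 655.
Step 2. [((3*(4*(6*x))) + 8) - 1 = 655] peel the -1: add 1 from each side, so sub: (3*(4*(6*x))) + 8 = 656.
Step 3. [(3*(4*(6*x))) + 8 = 656] +8 is outermost — subtract 8 both sides. So sub: 3*(4*(6*x)) = 648.
Step 4. [3*(4*(6*x)) = 648] 3 out front; divide by 3 ⇒ div: 4*(6*x) = 216.
Step 5. [4*(6*x) = 216] divide by the outer 4 ⇒ div: 6*x = 54.
Step 6. [6*x = 54] 6·(inner) — divide through by 6, so div: x = 9.

Answer: x ∈ {9}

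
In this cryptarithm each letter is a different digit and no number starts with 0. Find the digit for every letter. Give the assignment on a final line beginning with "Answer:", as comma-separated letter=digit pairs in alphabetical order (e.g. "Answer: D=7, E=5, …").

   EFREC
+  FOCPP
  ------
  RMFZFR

Step 1. [col 1: C + P ≡ R (mod 10)] column 1 (C + P ≡ R (mod 10), carry-in 0) doesn't pin P yet; pick P=5 and continue. So P=5.
Step 2. [col 1: C + P ≡ R (mod 10)] column 1 (C + P ≡ R (mod 10), carry-in 0) doesn't pin C yet; pick C=6 and continue ⇒ C=6.
Step 3. [col 1: C + P ≡ R (mod 10)] in column 1 we have C+P≡R with carry-in 0; given C=6, P=5 and digits 5,6 already taken and all letters distinct, that pins R to 1. So R=1.
Step 4. [col 2: E + P ≡ F (mod 10)] column 2 (E + P ≡ F (mod 10), carry-in 1) doesn't pin E yet; pick E=3 and continue, so E=3.
Step 5. [col 2: E + P ≡ F (mod 10)] column 2 reads E+P+carry(1)=F with E=3, P=5; with digits 1,3,5,6 already taken and all letters distinct, the only value for F is 9, so F=9.
Step 6. [col 3: R + C ≡ Z (mod 10)] in column 3 we have R+C≡Z with carry-in 0; given R=1, C=6 and digits 1,3,5,6,9 already taken and all letters distinct, that pins Z to 7, so Z=7.
Step 7. [col 4: F + O ≡ F (mod 10)] in column 4 we have F+O≡F with carry-in 0; given F=9 and digits 1,3,5,6,7,9 already taken and all letters distinct, that pins O to 0, so O=0.
Step 8. [col 5: E + F ≡ M (mod 10)] column 5: given E=3, F=9, carry-in 0, and digits 0,1,3,5,6,7,9 already taken and all letters distinct, E+F≡M (mod 10) forces M=2 ⇒ M=2.

Answer: C=6, E=3, F=9, M=2, O=0, P=5, R=1, Z=7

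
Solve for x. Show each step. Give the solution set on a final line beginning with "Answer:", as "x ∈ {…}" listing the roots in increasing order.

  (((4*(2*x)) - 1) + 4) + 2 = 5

Step 1. [(((4*(2*x)) - 1) + 4) + 2 = 5] subtract 2: x sits inside (… + 2), so sub: ((4*(2*x)) - 1) + 4 = 3.
Step 2. [((4*(2*x)) - 1) + 4 = 3] subtract 4: x sits inside (… + 4), so sub: (4*(2*x)) - 1 = -1.
Step 3. [(4*(2*x)) - 1 = -1] add 1: x sits inside (… - 1). So sub: 4*(2*x) = 0.
Step 4. [4*(2*x) = 0] 4·(inner) — divide through by 4. So div: 2*x = 0.
Step 5. [2*x = 0] LHS = 2·(…); ÷2 both sides, so div: x = 0.

Answer: x ∈ {0}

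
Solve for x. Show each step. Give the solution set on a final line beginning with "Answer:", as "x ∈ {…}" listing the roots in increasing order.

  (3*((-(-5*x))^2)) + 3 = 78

Step 1. [(3*((-(-5*x))^2)) + 3 = 78] 3 | LHS and 3 | 78: pull 3 out ⇒ factor: ((-(-5*x))^2) + 1 = 26.
Step 2. [((-(-5*x))^2) + 1 = 26] the outer +1 inverts by subtracting 1, so sub: (-(-5*x))^2 = 25.
Step 3. [(-(-5*x))^2 = 25] LHS squared, RHS 25 ≥ 0: apply √ (±), so sqrt: -(-5*x) = 5 or -5.
Step 4. [-(-5*x) = 5 or -5] LHS negated; negate both sides. So neg: -5*x = -5 or 5.
Step 5. [-5*x = -5 or 5] LHS = -5·(…); ÷-5 both sides ⇒ div: x = 1 or -1.

Answer: x ∈ {-1, 1}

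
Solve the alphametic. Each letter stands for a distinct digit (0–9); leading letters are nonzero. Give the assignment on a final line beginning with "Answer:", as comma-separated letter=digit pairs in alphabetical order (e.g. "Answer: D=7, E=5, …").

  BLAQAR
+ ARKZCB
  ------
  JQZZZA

Step 1. [col 1: R + B ≡ A (mod 10)] no forcing yet in column 1 (carry-in 0); B=3 is free and consistent — try it ⇒ B=3.
Step 2. [col 1: R + B ≡ A (mod 10)] column 1 (R + B ≡ A (mod 10), carry-in 0) doesn't pin A yet; pick A=2 and continue ⇒ A=2.
Step 3. [col 1: R + B ≡ A (mod 10)] in column 1 we have R+B≡A with carry-in 0; given B=3, A=2 and digits 2,3 already taken and all letters distinct, that pins R to 9. So R=9.
Step 4. [col 2: A + C ≡ Z (mod 10)] several values work for Z in column 2 (A + C ≡ Z (mod 10), carry-in 1); try Z=7. So Z=7.
Step 5. [col 2: A + C ≡ Z (mod 10)] in column 2 we have A+C≡Z with carry-in 1; given A=2, Z=7 and digits 2,3,7,9 already taken and all letters distinct, that pins C to 4, so C=4.
Step 6. [col 3: Q + Z ≡ Z (mod 10)] from column 3 (Z=7, carry-in 0, digits 2,3,4,7,9 already taken and all letters distinct): Q must equal 0 ⇒ Q=0.
Step 7. [col 4: A + K ≡ Z (mod 10)] from column 4 (A=2, Z=7, carry-in 0, digits 0,2,3,4,7,9 already taken and all letters distinct): K must equal 5, so K=5.
Step 8. [col 5: L + R ≡ Q (mod 10)] in column 5 we have L+R≡Q with carry-in 0; given R=9, Q=0 and digits 0,2,3,4,5,7,9 already taken and all letters distinct, that pins L to 1. So L=1.
Step 9. [col 6: B + A ≡ J (mod 10)] from column 6 (B=3, A=2, carry-in 1, digits 0,1,2,3,4,5,7,9 already taken and all letters distinct): J must equal 6. So J=6.

Answer: A=2, B=3, C=4, J=6, K=5, L=1, Q=0, R=9, Z=7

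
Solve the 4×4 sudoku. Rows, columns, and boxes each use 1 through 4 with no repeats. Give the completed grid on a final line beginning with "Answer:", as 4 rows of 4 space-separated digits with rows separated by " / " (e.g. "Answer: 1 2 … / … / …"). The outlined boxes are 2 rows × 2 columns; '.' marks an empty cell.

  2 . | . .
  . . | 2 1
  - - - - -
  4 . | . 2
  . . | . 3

Step 1. [r1c2∈{1,3,4}] across row 1, 1 lands solely at r1c2. So r1c2=1.
Step 2. [r4c3∈{1,4}] row 4 places 4 nowhere but r4c3 ⇒ r4c3=4.
Step 3. [r3c2∈{3}] nothing but 3 survives at r3c2 ⇒ r3c2=3.
Step 4. [r4c2∈{2}] r4c2 is down to just 2 ⇒ r4c2=2.
Step 5. [r1c4∈{4}] r1c4's peers cover all but 4 ⇒ r1c4=4.
Step 6. [r1c3∈{3}] r1c3's peers cover all but 3, so r1c3=3.
Step 7. [r4c1∈{1}] r4c1's peers cover all but 1, so r4c1=1.
Step 8. [r3c3∈{1}] r3c3 has the single candidate 1 ⇒ r3c3=1.
Step 9. [r2c1∈{3}] only 3 remains possible at r2c1 ⇒ r2c1=3.
Step 10. [r2c2∈{4}] r2c2 is down to just 4 ⇒ r2c2=4.

Answer: 2 1 3 4 / 3 4 2 1 / 4 3 1 2 / 1 2 4 3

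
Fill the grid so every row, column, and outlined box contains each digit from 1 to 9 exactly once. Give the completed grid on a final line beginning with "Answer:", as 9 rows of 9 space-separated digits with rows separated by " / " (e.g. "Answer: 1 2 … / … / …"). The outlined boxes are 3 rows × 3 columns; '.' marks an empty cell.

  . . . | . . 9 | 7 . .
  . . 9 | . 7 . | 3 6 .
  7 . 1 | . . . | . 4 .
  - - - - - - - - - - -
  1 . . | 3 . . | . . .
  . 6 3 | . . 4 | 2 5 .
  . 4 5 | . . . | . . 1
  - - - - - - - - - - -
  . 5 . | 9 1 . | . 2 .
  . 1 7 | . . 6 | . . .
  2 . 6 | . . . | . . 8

Step 1. [r4c2∈{2,7,8,9}] across col 2, 7 lands solely at r4c2, so r4c2=7.
Step 2. [r1c1∈{3,4,5,6,8}] r1c1 is the only open cell in col 1 admitting 6 ⇒ r1c1=6.
Step 3. [r2c6∈{1,2,5,8}] r2c6 is the only open cell in col 6 admitting 1 ⇒ r2c6=1.
Step 4. [r6c8∈{3,7,8,9}] in row 6, 3 fits only at r6c8. So r6c8=3.
Step 5. [r8c8∈{9}] r8c8 has the single candidate 9, so r8c8=9.
Step 6. [r4c8∈{8}] r4c8 has the single candidate 8. So r4c8=8.
Step 7. [r3c7∈{5,8,9}] across col 7, 8 lands solely at r3c7, so r3c7=8.
Step 8. [r3c9∈{2,5,9}] 9 has one home in row 3: r3c9, so r3c9=9.
Step 9. [r2c1∈{4,5,8}] 5 has one home in col 1: r2c1, so r2c1=5.
Step 10. [r2c4∈{2,4,8}] r2c4 is the only open cell in row 2 admitting 4. So r2c4=4.
Step 11. [r1c9∈{2,5}] across box 3, 5 lands solely at r1c9, so r1c9=5.
Step 12. [r9c8∈{1,7}] in col 8, 7 fits only at r9c8 ⇒ r9c8=7.
Step 13. [r9c4∈{5}] r9c4's peers cover all but 5. So r9c4=5.
Step 14. [r9c6∈{3}] only 3 remains possible at r9c6 ⇒ r9c6=3.
Step 15. [r4c3∈{2}] r4c3 has the single candidate 2. So r4c3=2.
Step 16. [r2c2∈{2,8}] across row 2, 8 lands solely at r2c2, so r2c2=8.
Step 17. [r7c3∈{4,8}] in col 3, 8 fits only at r7c3. So r7c3=8.
Step 18. [r6c6∈{2,7,8}] across col 6, 8 lands solely at r6c6, so r6c6=8.
Step 19. [r3c6∈{2,5}] across col 6, 2 lands solely at r3c6, so r3c6=2.
Step 20. [r6c4∈{2,6,7}] across row 6, 7 lands solely at r6c4, so r6c4=7.
Step 21. [r6c5∈{2,6,9}] 2 has one home in row 6: r6c5 ⇒ r6c5=2.
Step 22. [r4c5∈{5,6,9}] in box 5, 6 fits only at r4c5, so r4c5=6.
Step 23. [r4c9∈{4}] nothing but 4 survives at r4c9. So r4c9=4.
Step 24. [r1c4∈{8}] only 8 remains possible at r1c4 ⇒ r1c4=8.
Step 25. [r8c9∈{3}] r8c9 has the single candidate 3 ⇒ r8c9=3.
Step 26. [r8c1∈{4}] nothing but 4 survives at r8c1, so r8c1=4.
Step 27. [r3c2∈{3}] only 3 remains possible at r3c2 ⇒ r3c2=3.
Step 28. [r6c7∈{6,9}] across row 6, 6 lands solely at r6c7. So r6c7=6.
Step 29. [r9c7∈{1,4}] in row 9, 1 fits only at r9c7 ⇒ r9c7=1.
Step 30. [r6c1∈{9}] r6c1 has the single candidate 9 ⇒ r6c1=9.
Step 31. [r3c5∈{5}] r3c5 has the single candidate 5, so r3c5=5.
Step 32. [r7c1∈{3}] r7c1's peers cover all but 3 ⇒ r7c1=3.
Step 33. [r1c3∈{4}] r1c3 is down to just 4, so r1c3=4.
Step 34. [r9c2∈{9}] r9c2's peers cover all but 9. So r9c2=9.
Step 35. [r7c7∈{4}] r7c7's peers cover all but 4, so r7c7=4.
Step 36. [r5c1∈{8}] only 8 remains possible at r5c1. So r5c1=8.
Step 37. [r8c5∈{8}] nothing but 8 survives at r8c5. So r8c5=8.
Step 38. [r9c5∈{4}] r9c5's peers cover all but 4. So r9c5=4.
Step 39. [r1c5∈{3}] r1c5 is down to just 3 ⇒ r1c5=3.
Step 40. [r5c5∈{9}] r5c5's peers cover all but 9. So r5c5=9.
Step 41. [r8c7∈{5}] r8c7 is down to just 5, so r8c7=5.
Step 42. [r3c4∈{6}] r3c4 is down to just 6, so r3c4=6.
Step 43. [r4c7∈{9}] r4c7 has the single candidate 9 ⇒ r4c7=9.
Step 44. [r1c2∈{2}] r1c2 has the single candidate 2, so r1c2=2.
Step 45. [r7c6∈{7}] r7c6's peers cover all but 7 ⇒ r7c6=7.
Step 46. [r7c9∈{6}] nothing but 6 survives at r7c9, so r7c9=6.
Step 47. [r4c6∈{5}] nothing but 5 survives at r4c6. So r4c6=5.
Step 48. [r1c8∈{1}] r1c8's peers cover all but 1, so r1c8=1.
Step 49. [r8c4∈{2}] r8c4 is down to just 2. So r8c4=2.
Step 50. [r5c9∈{7}] nothing but 7 survives at r5c9. So r5c9=7.
Step 51. [r5c4∈{1}] r5c4 is down to just 1. So r5c4=1.
Step 52. [r2c9∈{2}] r2c9 is down to just 2, so r2c9=2.

Answer: 6 2 4 8 3 9 7 1 5 / 5 8 9 4 7 1 3 6 2 / 7 3 1 6 5 2 8 4 9 / 1 7 2 3 6 5 9 8 4 / 8 6 3 1 9 4 2 5 7 / 9 4 5 7 2 8 6 3 1 / 3 5 8 9 1 7 4 2 6 / 4 1 7 2 8 6 5 9 3 / 2 9 6 5 4 3 1 7 8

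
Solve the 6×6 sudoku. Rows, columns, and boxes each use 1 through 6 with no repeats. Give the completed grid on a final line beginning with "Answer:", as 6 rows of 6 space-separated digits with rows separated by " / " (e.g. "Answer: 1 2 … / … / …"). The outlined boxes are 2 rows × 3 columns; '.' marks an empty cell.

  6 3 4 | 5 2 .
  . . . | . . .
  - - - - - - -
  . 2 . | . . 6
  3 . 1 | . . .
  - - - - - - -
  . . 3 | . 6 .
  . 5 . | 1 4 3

Step 1. [r2c2∈{1}] r2c2 has the single candidate 1 ⇒ r2c2=1.
Step 2. [r6c1∈{2}] r6c1 has the single candidate 2 ⇒ r6c1=2.
Step 3. [r3c3∈{5}] r3c3 is down to just 5 ⇒ r3c3=5.
Step 4. [r3c1∈{4}] r3c1 is down to just 4 ⇒ r3c1=4.
Step 5. [r2c5∈{3}] r2c5 has the single candidate 3 ⇒ r2c5=3.
Step 6. [r5c4∈{2}] only 2 remains possible at r5c4. So r5c4=2.
Step 7. [r4c6∈{2,4,5}] 2 has one home in row 4: r4c6, so r4c6=2.
Step 8. [r4c4∈{4}] nothing but 4 survives at r4c4 ⇒ r4c4=4.
Step 9. [r1c6∈{1}] r1c6 has the single candidate 1. So r1c6=1.
Step 10. [r2c4∈{6}] r2c4 is down to just 6 ⇒ r2c4=6.
Step 11. [r3c4∈{3}] r3c4's peers cover all but 3 ⇒ r3c4=3.
Step 12. [r5c6∈{5}] only 5 remains possible at r5c6 ⇒ r5c6=5.
Step 13. [r6c3∈{6}] r6c3 is down to just 6. So r6c3=6.
Step 14. [r2c6∈{4}] only 4 remains possible at r2c6 ⇒ r2c6=4.
Step 15. [r4c5∈{5}] r4c5 is down to just 5, so r4c5=5.
Step 16. [r2c1∈{5}] nothing but 5 survives at r2c1. So r2c1=5.
Step 17. [r2c3∈{2}] nothing but 2 survives at r2c3, so r2c3=2.
Step 18. [r3c5∈{1}] r3c5 is down to just 1, so r3c5=1.
Step 19. [r5c2∈{4}] r5c2 has the single candidate 4, so r5c2=4.
Step 20. [r4c2∈{6}] r4c2's peers cover all but 6. So r4c2=6.
Step 21. [r5c1∈{1}] only 1 remains possible at r5c1. So r5c1=1.

Answer: 6 3 4 5 2 1 / 5 1 2 6 3 4 / 4 2 5 3 1 6 / 3 6 1 4 5 2 / 1 4 3 2 6 5 / 2 5 6 1 4 3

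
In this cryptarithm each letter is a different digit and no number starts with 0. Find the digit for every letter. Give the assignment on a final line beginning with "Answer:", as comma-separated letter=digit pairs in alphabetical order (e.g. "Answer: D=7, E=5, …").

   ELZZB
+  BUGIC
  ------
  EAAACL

Step 1. [E] the sum has 6 digits but both addends have 5; that extra leading digit E is the final carry, namely 1, so E=1.
Step 2. [col 1: B + C ≡ L (mod 10)] no forcing yet in column 1 (carry-in 0); B=8 is free and consistent — try it. So B=8.
Step 3. [col 1: B + C ≡ L (mod 10)] C=6 is one option consistent with column 1 (B + C ≡ L (mod 10), carry-in 0) — take it. So C=6.
Step 4. [col 1: B + C ≡ L (mod 10)] column 1 reads B+C+carry(0)=L with B=8, C=6; with digits 1,6,8 already taken and all letters distinct, the only value for L is 4, so L=4.
Step 5. [col 2: Z + I ≡ C (mod 10)] no forcing yet in column 2 (carry-in 1); I=2 is free and consistent — try it. So I=2.
Step 6. [col 2: Z + I ≡ C (mod 10)] column 2 reads Z+I+carry(1)=C with I=2, C=6; with digits 1,2,4,6,8 already taken and all letters distinct, the only value for Z is 3. So Z=3.
Step 7. [col 3: Z + G ≡ A (mod 10)] in column 3 we have Z+G≡A with carry-in 0; given Z=3 and digits 1,2,3,4,6,8 already taken and all letters distinct, that pins G to 7, so G=7.
Step 8. [col 3: Z + G ≡ A (mod 10)] from column 3 (Z=3, G=7, carry-in 0, digits 1,2,3,4,6,7,8 already taken and all letters distinct): A must equal 0, so A=0.
Step 9. [col 4: L + U ≡ A (mod 10)] in column 4 we have L+U≡A with carry-in 1; given L=4, A=0 and digits 0,1,2,3,4,6,7,8 already taken and all letters distinct, that pins U to 5. So U=5.

Answer: A=0, B=8, C=6, E=1, G=7, I=2, L=4, U=5, Z=3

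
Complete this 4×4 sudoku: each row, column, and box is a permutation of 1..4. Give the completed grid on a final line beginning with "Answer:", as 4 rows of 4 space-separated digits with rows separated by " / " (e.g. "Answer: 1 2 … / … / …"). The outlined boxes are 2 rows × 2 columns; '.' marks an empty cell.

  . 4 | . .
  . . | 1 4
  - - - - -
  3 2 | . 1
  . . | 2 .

Step 1. [r1c4∈{2,3}] 2 has one home in col 4: r1c4 ⇒ r1c4=2.
Step 2. [r4c1∈{1,4}] in row 4, 4 fits only at r4c1, so r4c1=4.
Step 3. [r2c2∈{3}] r2c2 is down to just 3. So r2c2=3.
Step 4. [r1c1∈{1}] nothing but 1 survives at r1c1, so r1c1=1.
Step 5. [r4c4∈{3}] r4c4 has the single candidate 3 ⇒ r4c4=3.
Step 6. [r1c3∈{3}] r1c3 has the single candidate 3, so r1c3=3.
Step 7. [r3c3∈{4}] r3c3 is down to just 4, so r3c3=4.
Step 8. [r4c2∈{1}] r4c2's peers cover all but 1. So r4c2=1.
Step 9. [r2c1∈{2}] r2c1 is down to just 2. So r2c1=2.

Answer: 1 4 3 2 / 2 3 1 4 / 3 2 4 1 / 4 1 2 3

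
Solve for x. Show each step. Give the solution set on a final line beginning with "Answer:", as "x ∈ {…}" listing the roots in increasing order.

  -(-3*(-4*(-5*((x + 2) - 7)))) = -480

Step 1. [-(-3*(-4*(-5*((x + 2) - 7)))) = -480] leading − — multiply by −1, so neg: -3*(-4*(-5*((x + 2) - 7))) = 480.
Step 2. [-3*(-4*(-5*((x + 2) - 7))) = 480] -3·(inner) — divide through by -3. So div: -4*(-5*((x + 2) - 7)) = -160.
Step 3. [-4*(-5*((x + 2) - 7)) = -160] -4·(inner) — divide through by -4. So div: -5*((x + 2) - 7) = 40.
Step 4. [-5*((x + 2) - 7) = 40] -5 out front; divide by -5. So div: (x + 2) - 7 = -8.
Step 5. [(x + 2) - 7 = -8] add 7: x sits inside (… - 7), so sub: x + 2 = -1.
Step 6. [x + 2 = -1] +2 is outermost — subtract 2 both sides. So sub: x = -3.

Answer: x ∈ {-3}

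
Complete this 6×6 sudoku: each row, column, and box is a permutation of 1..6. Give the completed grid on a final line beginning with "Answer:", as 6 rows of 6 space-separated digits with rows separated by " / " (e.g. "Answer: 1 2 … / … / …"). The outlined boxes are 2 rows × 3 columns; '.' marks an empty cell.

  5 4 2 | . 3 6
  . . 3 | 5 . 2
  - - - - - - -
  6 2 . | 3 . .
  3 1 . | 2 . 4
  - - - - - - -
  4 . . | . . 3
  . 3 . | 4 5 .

Step 1. [r6c6∈{1}] nothing but 1 survives at r6c6 ⇒ r6c6=1.
Step 2. [r5c4∈{6}] only 6 remains possible at r5c4. So r5c4=6.
Step 3. [r4c3∈{5}] r4c3's peers cover all but 5. So r4c3=5.
Step 4. [r2c5∈{1,4}] r2c5 is the only open cell in row 2 admitting 4 ⇒ r2c5=4.
Step 5. [r1c4∈{1}] nothing but 1 survives at r1c4. So r1c4=1.
Step 6. [r3c3∈{4}] only 4 remains possible at r3c3 ⇒ r3c3=4.
Step 7. [r5c2∈{5}] r5c2's peers cover all but 5, so r5c2=5.
Step 8. [r5c3∈{1}] r5c3 has the single candidate 1. So r5c3=1.
Step 9. [r3c5∈{1}] nothing but 1 survives at r3c5. So r3c5=1.
Step 10. [r5c5∈{2}] nothing but 2 survives at r5c5. So r5c5=2.
Step 11. [r3c6∈{5}] r3c6 has the single candidate 5, so r3c6=5.
Step 12. [r6c1∈{2}] r6c1 is down to just 2, so r6c1=2.
Step 13. [r4c5∈{6}] r4c5 is down to just 6, so r4c5=6.
Step 14. [r6c3∈{6}] r6c3 has the single candidate 6. So r6c3=6.
Step 15. [r2c1∈{1}] r2c1's peers cover all but 1 ⇒ r2c1=1.
Step 16. [r2c2∈{6}] r2c2 has the single candidate 6 ⇒ r2c2=6.

Answer: 5 4 2 1 3 6 / 1 6 3 5 4 2 / 6 2 4 3 1 5 / 3 1 5 2 6 4 / 4 5 1 6 2 3 / 2 3 6 4 5 1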